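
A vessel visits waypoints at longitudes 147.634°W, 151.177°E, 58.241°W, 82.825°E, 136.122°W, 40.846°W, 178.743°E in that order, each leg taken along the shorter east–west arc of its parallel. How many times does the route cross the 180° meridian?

4

Leg 1: -147.634° → +151.177°, shortest Δλ = -61.189° (west) — crosses 180°.
Leg 2: +151.177° → -58.241°, shortest Δλ = 150.582° (east) — crosses 180°.
Leg 3: -58.241° → +82.825°, shortest Δλ = 141.066° (east) — does not cross 180°.
Leg 4: +82.825° → -136.122°, shortest Δλ = 141.053° (east) — crosses 180°.
Leg 5: -136.122° → -40.846°, shortest Δλ = 95.276° (east) — does not cross 180°.
Leg 6: -40.846° → +178.743°, shortest Δλ = -140.411° (west) — crosses 180°.
Total crossings: 4.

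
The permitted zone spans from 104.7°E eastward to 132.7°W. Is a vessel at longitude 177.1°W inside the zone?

Yes

Band width going east from +104.7° to -132.7°: ((-132.7 − 104.7) mod 360) = 122.6°.
Offset of -177.1° east of the west edge: ((-177.1 − 104.7) mod 360) = 78.2°.
78.2° ≤ 122.6° ⇒ inside.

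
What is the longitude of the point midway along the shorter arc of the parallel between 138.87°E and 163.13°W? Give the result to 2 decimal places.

Signed shortest Δλ from +138.87° to -163.13° is +58.00°.
Midpoint longitude = +138.87° + (+58.00°)/2 = +138.87° + 29.00° = +167.87°.
(The naïve average (+138.87 + -163.13)/2 = -12.13° is on the wrong side of the globe.)

167.87°E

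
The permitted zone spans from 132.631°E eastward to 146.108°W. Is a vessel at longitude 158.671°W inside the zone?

Yes

Band width going east from +132.631° to -146.108°: ((-146.108 − 132.631) mod 360) = 81.261°.
Offset of -158.671° east of the west edge: ((-158.671 − 132.631) mod 360) = 68.698°.
68.698° ≤ 81.261° ⇒ inside.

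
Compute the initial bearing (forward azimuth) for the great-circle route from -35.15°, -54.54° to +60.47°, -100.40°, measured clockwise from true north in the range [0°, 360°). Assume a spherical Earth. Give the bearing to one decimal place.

Δλ = -100.40 − -54.54 = -45.86°.
θ = atan2( sin Δλ · cos φ₂ , cos φ₁ · sin φ₂ − sin φ₁ · cos φ₂ · cos Δλ )
  = atan2(-0.35371, 0.90905) = -21.261° → normalised to [0°, 360°): 338.739°.

338.7°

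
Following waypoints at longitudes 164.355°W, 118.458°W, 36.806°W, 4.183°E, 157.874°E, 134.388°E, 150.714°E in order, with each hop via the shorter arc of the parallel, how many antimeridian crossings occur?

0

Leg 1: -164.355° → -118.458°, shortest Δλ = 45.897° (east) — does not cross 180°.
Leg 2: -118.458° → -36.806°, shortest Δλ = 81.652° (east) — does not cross 180°.
Leg 3: -36.806° → +4.183°, shortest Δλ = 40.989° (east) — does not cross 180°.
Leg 4: +4.183° → +157.874°, shortest Δλ = 153.691° (east) — does not cross 180°.
Leg 5: +157.874° → +134.388°, shortest Δλ = -23.486° (west) — does not cross 180°.
Leg 6: +134.388° → +150.714°, shortest Δλ = 16.326° (east) — does not cross 180°.
Total crossings: 0.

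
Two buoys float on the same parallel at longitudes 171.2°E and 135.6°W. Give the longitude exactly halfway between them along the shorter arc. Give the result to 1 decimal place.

Signed shortest Δλ from +171.2° to -135.6° is +53.2°.
Midpoint longitude = +171.2° + (+53.2°)/2 = +171.2° + 26.6° = +197.8°.
Normalise into (−180°, 180°]: -162.2°.
(The naïve average (+171.2 + -135.6)/2 = 17.8° is on the wrong side of the globe.)

162.2°W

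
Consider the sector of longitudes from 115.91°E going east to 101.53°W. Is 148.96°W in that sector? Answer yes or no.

Yes

Band width going east from +115.91° to -101.53°: ((-101.53 − 115.91) mod 360) = 142.56°.
Offset of -148.96° east of the west edge: ((-148.96 − 115.91) mod 360) = 95.13°.
95.13° ≤ 142.56° ⇒ inside.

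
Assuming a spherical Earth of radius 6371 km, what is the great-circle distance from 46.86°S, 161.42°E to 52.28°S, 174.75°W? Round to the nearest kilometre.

Δλ = -174.75 − 161.42 = -336.17°; wrapped into (−180°, 180°]: 23.83°.
Δφ = -52.28 − -46.86 = -5.42°.
a = sin²(Δφ/2) + cos φ₁ · cos φ₂ · sin²(Δλ/2) = 0.020068.
c = 2·atan2(√a, √(1−a)) = 0.28428 rad → d = 6371·c ≈ 1811.13 km.

1811 km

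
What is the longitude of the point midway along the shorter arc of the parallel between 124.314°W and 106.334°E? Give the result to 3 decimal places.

Signed shortest Δλ from -124.314° to +106.334° is -129.352°.
Midpoint longitude = -124.314° + (-129.352°)/2 = -124.314° − 64.676° = -188.990°.
Normalise into (−180°, 180°]: +171.010°.
(The naïve average (-124.314 + +106.334)/2 = -8.99° is on the wrong side of the globe.)

171.010°E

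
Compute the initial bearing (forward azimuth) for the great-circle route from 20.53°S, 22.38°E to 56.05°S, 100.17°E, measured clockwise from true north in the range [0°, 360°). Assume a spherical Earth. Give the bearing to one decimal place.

Δλ = 100.17 − 22.38 = 77.79°.
θ = atan2( sin Δλ · cos φ₂ , cos φ₁ · sin φ₂ − sin φ₁ · cos φ₂ · cos Δλ )
  = atan2(0.54584, -0.73542) = 143.417° → normalised to [0°, 360°): 143.417°.

143.4°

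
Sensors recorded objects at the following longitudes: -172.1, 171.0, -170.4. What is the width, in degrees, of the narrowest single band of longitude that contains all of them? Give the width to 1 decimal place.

Sort the longitudes: -172.1°, -170.4°, +171.0°.
Eastward gaps between consecutive values (wrapping around): 1.7°, 341.4°, 16.9°.
Largest gap = 341.4° ⇒ minimal covering band is its complement: 360° − 341.4° = 18.6°.
Band runs from +171.0° eastward to -170.4°, crossing the antimeridian.

18.6°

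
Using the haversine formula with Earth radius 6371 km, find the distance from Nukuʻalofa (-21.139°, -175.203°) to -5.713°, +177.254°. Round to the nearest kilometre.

1898 km

Δλ = 177.254 − -175.203 = 352.457°; wrapped into (−180°, 180°]: -7.543°.
Δφ = -5.713 − -21.139 = 15.426°.
a = sin²(Δφ/2) + cos φ₁ · cos φ₂ · sin²(Δλ/2) = 0.022028.
c = 2·atan2(√a, √(1−a)) = 0.29794 rad → d = 6371·c ≈ 1898.16 km.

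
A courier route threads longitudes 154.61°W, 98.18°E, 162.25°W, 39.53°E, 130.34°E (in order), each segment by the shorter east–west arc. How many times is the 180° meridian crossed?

3

Leg 1: -154.61° → +98.18°, shortest Δλ = -107.21° (west) — crosses 180°.
Leg 2: +98.18° → -162.25°, shortest Δλ = 99.57° (east) — crosses 180°.
Leg 3: -162.25° → +39.53°, shortest Δλ = -158.22° (west) — crosses 180°.
Leg 4: +39.53° → +130.34°, shortest Δλ = 90.81° (east) — does not cross 180°.
Total crossings: 3.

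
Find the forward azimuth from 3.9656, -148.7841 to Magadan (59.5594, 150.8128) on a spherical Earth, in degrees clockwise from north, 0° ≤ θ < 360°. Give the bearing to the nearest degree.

Δλ = 150.8128 − -148.7841 = 299.5969°; wrapped into (−180°, 180°]: -60.4031°.
θ = atan2( sin Δλ · cos φ₂ , cos φ₁ · sin φ₂ − sin φ₁ · cos φ₂ · cos Δλ )
  = atan2(-0.44054, 0.84279) = -27.597° → normalised to [0°, 360°): 332.403°.

332°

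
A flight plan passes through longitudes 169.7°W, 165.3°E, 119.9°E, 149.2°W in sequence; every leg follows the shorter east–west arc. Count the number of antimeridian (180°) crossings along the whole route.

2

Leg 1: -169.7° → +165.3°, shortest Δλ = -25.0° (west) — crosses 180°.
Leg 2: +165.3° → +119.9°, shortest Δλ = -45.4° (west) — does not cross 180°.
Leg 3: +119.9° → -149.2°, shortest Δλ = 90.9° (east) — crosses 180°.
Total crossings: 2.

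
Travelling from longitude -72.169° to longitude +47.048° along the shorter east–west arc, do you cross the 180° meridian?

No

Signed shortest Δλ = ((47.048 − -72.169 + 180) mod 360) − 180 = 119.217°.
Going east by 119.217° from -72.169° reaches +47.048° without touching 180°.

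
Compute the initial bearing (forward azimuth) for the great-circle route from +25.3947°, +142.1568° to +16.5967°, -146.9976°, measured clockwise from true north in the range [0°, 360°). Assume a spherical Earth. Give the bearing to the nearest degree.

82°

Δλ = -146.9976 − 142.1568 = -289.1544°; wrapped into (−180°, 180°]: 70.8456°.
θ = atan2( sin Δλ · cos φ₂ , cos φ₁ · sin φ₂ − sin φ₁ · cos φ₂ · cos Δλ )
  = atan2(0.90528, 0.12318) = 82.251° → normalised to [0°, 360°): 82.251°.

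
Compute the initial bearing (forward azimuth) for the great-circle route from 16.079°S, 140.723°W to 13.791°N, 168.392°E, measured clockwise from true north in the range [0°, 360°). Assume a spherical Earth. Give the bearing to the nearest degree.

Δλ = 168.392 − -140.723 = 309.115°; wrapped into (−180°, 180°]: -50.885°.
θ = atan2( sin Δλ · cos φ₂ , cos φ₁ · sin φ₂ − sin φ₁ · cos φ₂ · cos Δλ )
  = atan2(-0.75351, 0.39875) = -62.113° → normalised to [0°, 360°): 297.887°.

298°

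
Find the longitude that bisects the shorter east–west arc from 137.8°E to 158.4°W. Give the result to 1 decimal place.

Signed shortest Δλ from +137.8° to -158.4° is +63.8°.
Midpoint longitude = +137.8° + (+63.8°)/2 = +137.8° + 31.9° = +169.7°.
(The naïve average (+137.8 + -158.4)/2 = -10.3° is on the wrong side of the globe.)

169.7°E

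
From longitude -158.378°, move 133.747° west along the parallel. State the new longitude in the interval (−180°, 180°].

Start at -158.378°; shift −133.747° → -292.125°.
-292.125° lies outside (−180°, 180°]; add 360° → +67.875°.

+67.875°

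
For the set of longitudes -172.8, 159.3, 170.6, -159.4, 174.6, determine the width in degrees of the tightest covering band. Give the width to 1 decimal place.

41.3°

Sort the longitudes: -172.8°, -159.4°, +159.3°, +170.6°, +174.6°.
Eastward gaps between consecutive values (wrapping around): 13.4°, 318.7°, 11.3°, 4.0°, 12.6°.
Largest gap = 318.7° ⇒ minimal covering band is its complement: 360° − 318.7° = 41.3°.
Band runs from +159.3° eastward to -159.4°, crossing the antimeridian.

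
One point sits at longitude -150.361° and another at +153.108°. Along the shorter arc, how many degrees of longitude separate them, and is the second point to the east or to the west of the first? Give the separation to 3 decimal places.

Raw difference: 153.108 − -150.361 = 303.469°.
Normalise into (−180°, 180°]: 303.469° − 360° = -56.531°.
Negative ⇒ the second point lies to the west; separation 56.531°.

56.531° west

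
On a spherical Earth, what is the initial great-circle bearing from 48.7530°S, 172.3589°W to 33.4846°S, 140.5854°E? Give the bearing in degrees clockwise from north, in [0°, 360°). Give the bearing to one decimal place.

275.9°

Δλ = 140.5854 − -172.3589 = 312.9443°; wrapped into (−180°, 180°]: -47.0557°.
θ = atan2( sin Δλ · cos φ₂ , cos φ₁ · sin φ₂ − sin φ₁ · cos φ₂ · cos Δλ )
  = atan2(-0.61053, 0.06348) = -84.064° → normalised to [0°, 360°): 275.936°.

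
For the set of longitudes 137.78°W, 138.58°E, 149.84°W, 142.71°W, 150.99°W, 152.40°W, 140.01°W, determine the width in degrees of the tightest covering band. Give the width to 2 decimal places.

Sort the longitudes: -152.40°, -150.99°, -149.84°, -142.71°, -140.01°, -137.78°, +138.58°.
Eastward gaps between consecutive values (wrapping around): 1.41°, 1.15°, 7.13°, 2.70°, 2.23°, 276.36°, 69.02°.
Largest gap = 276.36° ⇒ minimal covering band is its complement: 360° − 276.36° = 83.64°.
Band runs from +138.58° eastward to -137.78°, crossing the antimeridian.

83.64°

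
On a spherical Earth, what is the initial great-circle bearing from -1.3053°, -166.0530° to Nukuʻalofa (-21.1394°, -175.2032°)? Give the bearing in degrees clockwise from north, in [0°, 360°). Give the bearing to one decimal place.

203.6°

Δλ = -175.2032 − -166.0530 = -9.1502°.
θ = atan2( sin Δλ · cos φ₂ , cos φ₁ · sin φ₂ − sin φ₁ · cos φ₂ · cos Δλ )
  = atan2(-0.14832, -0.33957) = -156.405° → normalised to [0°, 360°): 203.595°.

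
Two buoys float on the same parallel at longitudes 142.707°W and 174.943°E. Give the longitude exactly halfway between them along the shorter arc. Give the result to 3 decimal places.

Signed shortest Δλ from -142.707° to +174.943° is -42.350°.
Midpoint longitude = -142.707° + (-42.350°)/2 = -142.707° − 21.175° = -163.882°.
(The naïve average (-142.707 + +174.943)/2 = 16.118° is on the wrong side of the globe.)

163.882°W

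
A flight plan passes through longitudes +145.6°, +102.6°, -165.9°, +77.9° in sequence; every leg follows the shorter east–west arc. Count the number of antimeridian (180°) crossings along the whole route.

2

Leg 1: +145.6° → +102.6°, shortest Δλ = -43.0° (west) — does not cross 180°.
Leg 2: +102.6° → -165.9°, shortest Δλ = 91.5° (east) — crosses 180°.
Leg 3: -165.9° → +77.9°, shortest Δλ = -116.2° (west) — crosses 180°.
Total crossings: 2.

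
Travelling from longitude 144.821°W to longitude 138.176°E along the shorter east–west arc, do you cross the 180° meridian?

Yes

Naïve |138.176 − -144.821| = 282.997° > 180°, so the shorter arc goes the other way round — across 180°.
Signed shortest Δλ = ((138.176 − -144.821 + 180) mod 360) − 180 = -77.003°.
Going west by 77.003° from -144.821° passes through 180° before reaching +138.176°.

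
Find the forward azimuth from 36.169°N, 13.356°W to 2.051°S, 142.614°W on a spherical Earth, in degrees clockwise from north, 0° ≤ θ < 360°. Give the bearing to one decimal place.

294.0°

Δλ = -142.614 − -13.356 = -129.258°.
θ = atan2( sin Δλ · cos φ₂ , cos φ₁ · sin φ₂ − sin φ₁ · cos φ₂ · cos Δλ )
  = atan2(-0.77381, 0.34434) = -66.011° → normalised to [0°, 360°): 293.989°.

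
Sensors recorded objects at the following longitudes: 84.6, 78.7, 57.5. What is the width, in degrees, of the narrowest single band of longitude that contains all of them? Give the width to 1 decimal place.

Sort the longitudes: +57.5°, +78.7°, +84.6°.
Eastward gaps between consecutive values (wrapping around): 21.2°, 5.9°, 332.9°.
Largest gap = 332.9° ⇒ minimal covering band is its complement: 360° − 332.9° = 27.1°.
Band runs from +57.5° eastward to +84.6°.

27.1°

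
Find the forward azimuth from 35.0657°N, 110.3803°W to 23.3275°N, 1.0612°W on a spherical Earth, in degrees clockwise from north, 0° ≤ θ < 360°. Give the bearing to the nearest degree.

60°

Δλ = -1.0612 − -110.3803 = 109.3191°.
θ = atan2( sin Δλ · cos φ₂ , cos φ₁ · sin φ₂ − sin φ₁ · cos φ₂ · cos Δλ )
  = atan2(0.86655, 0.49864) = 60.082° → normalised to [0°, 360°): 60.082°.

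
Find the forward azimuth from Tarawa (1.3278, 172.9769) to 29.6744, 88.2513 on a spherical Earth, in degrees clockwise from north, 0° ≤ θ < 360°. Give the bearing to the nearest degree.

Δλ = 88.2513 − 172.9769 = -84.7256°.
θ = atan2( sin Δλ · cos φ₂ , cos φ₁ · sin φ₂ − sin φ₁ · cos φ₂ · cos Δλ )
  = atan2(-0.86517, 0.49309) = -60.320° → normalised to [0°, 360°): 299.680°.

300°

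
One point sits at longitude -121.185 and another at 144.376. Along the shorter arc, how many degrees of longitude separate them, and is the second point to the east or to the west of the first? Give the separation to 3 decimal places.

94.439° west

Raw difference: 144.376 − -121.185 = 265.561°.
Normalise into (−180°, 180°]: 265.561° − 360° = -94.439°.
Negative ⇒ the second point lies to the west; separation 94.439°.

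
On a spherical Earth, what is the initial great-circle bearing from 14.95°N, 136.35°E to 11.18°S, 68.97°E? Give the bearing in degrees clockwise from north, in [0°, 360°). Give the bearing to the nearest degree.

Δλ = 68.97 − 136.35 = -67.38°.
θ = atan2( sin Δλ · cos φ₂ , cos φ₁ · sin φ₂ − sin φ₁ · cos φ₂ · cos Δλ )
  = atan2(-0.90556, -0.28467) = -107.451° → normalised to [0°, 360°): 252.549°.

253°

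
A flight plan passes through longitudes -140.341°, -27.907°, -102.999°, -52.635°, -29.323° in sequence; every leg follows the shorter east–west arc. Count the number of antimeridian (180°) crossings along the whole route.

0

Leg 1: -140.341° → -27.907°, shortest Δλ = 112.434° (east) — does not cross 180°.
Leg 2: -27.907° → -102.999°, shortest Δλ = -75.092° (west) — does not cross 180°.
Leg 3: -102.999° → -52.635°, shortest Δλ = 50.364° (east) — does not cross 180°.
Leg 4: -52.635° → -29.323°, shortest Δλ = 23.312° (east) — does not cross 180°.
Total crossings: 0.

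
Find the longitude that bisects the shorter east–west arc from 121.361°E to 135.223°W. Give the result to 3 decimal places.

173.069°E

Signed shortest Δλ from +121.361° to -135.223° is +103.416°.
Midpoint longitude = +121.361° + (+103.416°)/2 = +121.361° + 51.708° = +173.069°.
(The naïve average (+121.361 + -135.223)/2 = -6.931° is on the wrong side of the globe.)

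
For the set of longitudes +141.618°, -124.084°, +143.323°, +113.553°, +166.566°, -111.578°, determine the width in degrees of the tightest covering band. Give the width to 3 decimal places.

134.869°

Sort the longitudes: -124.084°, -111.578°, +113.553°, +141.618°, +143.323°, +166.566°.
Eastward gaps between consecutive values (wrapping around): 12.506°, 225.131°, 28.065°, 1.705°, 23.243°, 69.350°.
Largest gap = 225.131° ⇒ minimal covering band is its complement: 360° − 225.131° = 134.869°.
Band runs from +113.553° eastward to -111.578°, crossing the antimeridian.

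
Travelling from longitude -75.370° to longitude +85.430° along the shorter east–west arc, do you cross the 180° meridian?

No

Signed shortest Δλ = ((85.430 − -75.370 + 180) mod 360) − 180 = 160.8°.
Going east by 160.8° from -75.370° reaches +85.430° without touching 180°.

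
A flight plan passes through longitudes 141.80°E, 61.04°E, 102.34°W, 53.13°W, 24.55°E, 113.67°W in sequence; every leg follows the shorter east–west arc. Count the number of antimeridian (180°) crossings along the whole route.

Leg 1: +141.80° → +61.04°, shortest Δλ = -80.76° (west) — does not cross 180°.
Leg 2: +61.04° → -102.34°, shortest Δλ = -163.38° (west) — does not cross 180°.
Leg 3: -102.34° → -53.13°, shortest Δλ = 49.21° (east) — does not cross 180°.
Leg 4: -53.13° → +24.55°, shortest Δλ = 77.68° (east) — does not cross 180°.
Leg 5: +24.55° → -113.67°, shortest Δλ = -138.22° (west) — does not cross 180°.
Total crossings: 0.

0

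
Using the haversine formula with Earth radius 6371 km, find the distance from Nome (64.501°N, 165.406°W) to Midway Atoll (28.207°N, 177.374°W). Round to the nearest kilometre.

4124 km

Δλ = -177.374 − -165.406 = -11.968°.
Δφ = 28.207 − 64.501 = -36.294°.
a = sin²(Δφ/2) + cos φ₁ · cos φ₂ · sin²(Δλ/2) = 0.101128.
c = 2·atan2(√a, √(1−a)) = 0.64725 rad → d = 6371·c ≈ 4123.64 km.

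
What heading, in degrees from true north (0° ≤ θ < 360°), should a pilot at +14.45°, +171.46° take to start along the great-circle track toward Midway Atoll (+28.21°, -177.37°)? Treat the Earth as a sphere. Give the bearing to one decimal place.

Δλ = -177.37 − 171.46 = -348.83°; wrapped into (−180°, 180°]: 11.17°.
θ = atan2( sin Δλ · cos φ₂ , cos φ₁ · sin φ₂ − sin φ₁ · cos φ₂ · cos Δλ )
  = atan2(0.17071, 0.24202) = 35.197° → normalised to [0°, 360°): 35.197°.

35.2°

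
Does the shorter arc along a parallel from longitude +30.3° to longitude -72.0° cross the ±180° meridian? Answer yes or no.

Signed shortest Δλ = ((-72.0 − 30.3 + 180) mod 360) − 180 = -102.3°.
Going west by 102.3° from +30.3° reaches -72.0° without touching 180°.

No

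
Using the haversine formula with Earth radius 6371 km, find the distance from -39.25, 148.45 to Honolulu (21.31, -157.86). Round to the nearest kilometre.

Δλ = -157.86 − 148.45 = -306.31°; wrapped into (−180°, 180°]: 53.69°.
Δφ = 21.31 − -39.25 = 60.56°.
a = sin²(Δφ/2) + cos φ₁ · cos φ₂ · sin²(Δλ/2) = 0.401364.
c = 2·atan2(√a, √(1−a)) = 1.37222 rad → d = 6371·c ≈ 8742.42 km.

8742 km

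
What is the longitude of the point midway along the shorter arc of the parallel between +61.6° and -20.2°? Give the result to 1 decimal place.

Signed shortest Δλ from +61.6° to -20.2° is -81.8°.
Midpoint longitude = +61.6° + (-81.8°)/2 = +61.6° − 40.9° = +20.7°.

+20.7°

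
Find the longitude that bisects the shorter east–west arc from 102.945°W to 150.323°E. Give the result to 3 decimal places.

156.311°W

Signed shortest Δλ from -102.945° to +150.323° is -106.732°.
Midpoint longitude = -102.945° + (-106.732°)/2 = -102.945° − 53.366° = -156.311°.
(The naïve average (-102.945 + +150.323)/2 = 23.689° is on the wrong side of the globe.)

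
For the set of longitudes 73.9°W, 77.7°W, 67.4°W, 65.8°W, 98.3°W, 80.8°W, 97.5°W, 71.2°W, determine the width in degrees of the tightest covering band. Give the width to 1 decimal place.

Sort the longitudes: -98.3°, -97.5°, -80.8°, -77.7°, -73.9°, -71.2°, -67.4°, -65.8°.
Eastward gaps between consecutive values (wrapping around): 0.8°, 16.7°, 3.1°, 3.8°, 2.7°, 3.8°, 1.6°, 327.5°.
Largest gap = 327.5° ⇒ minimal covering band is its complement: 360° − 327.5° = 32.5°.
Band runs from -98.3° eastward to -65.8°.

32.5°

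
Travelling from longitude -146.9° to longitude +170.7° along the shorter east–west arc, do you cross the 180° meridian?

Naïve |170.7 − -146.9| = 317.6° > 180°, so the shorter arc goes the other way round — across 180°.
Signed shortest Δλ = ((170.7 − -146.9 + 180) mod 360) − 180 = -42.4°.
Going west by 42.4° from -146.9° passes through 180° before reaching +170.7°.

Yes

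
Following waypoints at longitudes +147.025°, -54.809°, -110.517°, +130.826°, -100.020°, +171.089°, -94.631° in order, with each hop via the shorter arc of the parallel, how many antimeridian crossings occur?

Leg 1: +147.025° → -54.809°, shortest Δλ = 158.166° (east) — crosses 180°.
Leg 2: -54.809° → -110.517°, shortest Δλ = -55.708° (west) — does not cross 180°.
Leg 3: -110.517° → +130.826°, shortest Δλ = -118.657° (west) — crosses 180°.
Leg 4: +130.826° → -100.020°, shortest Δλ = 129.154° (east) — crosses 180°.
Leg 5: -100.020° → +171.089°, shortest Δλ = -88.891° (west) — crosses 180°.
Leg 6: +171.089° → -94.631°, shortest Δλ = 94.28° (east) — crosses 180°.
Total crossings: 5.

5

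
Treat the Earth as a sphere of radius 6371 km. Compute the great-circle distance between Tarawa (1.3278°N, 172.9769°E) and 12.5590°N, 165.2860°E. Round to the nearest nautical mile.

Δλ = 165.2860 − 172.9769 = -7.6909°.
Δφ = 12.5590 − 1.3278 = 11.2312°.
a = sin²(Δφ/2) + cos φ₁ · cos φ₂ · sin²(Δλ/2) = 0.013964.
c = 2·atan2(√a, √(1−a)) = 0.23690 rad → d = 6371·c ≈ 1509.26 km ≈ 814.93 nmi.

815 nmi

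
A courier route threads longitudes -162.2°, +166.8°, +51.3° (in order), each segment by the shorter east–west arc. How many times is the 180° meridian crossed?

Leg 1: -162.2° → +166.8°, shortest Δλ = -31.0° (west) — crosses 180°.
Leg 2: +166.8° → +51.3°, shortest Δλ = -115.5° (west) — does not cross 180°.
Total crossings: 1.

1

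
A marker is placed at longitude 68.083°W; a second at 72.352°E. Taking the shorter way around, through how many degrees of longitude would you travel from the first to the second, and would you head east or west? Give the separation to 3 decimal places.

Raw difference: 72.352 − -68.083 = 140.435°.
Normalise into (−180°, 180°]: 140.435° stays 140.435°.
Positive ⇒ the second point lies to the east; separation 140.435°.

140.435° east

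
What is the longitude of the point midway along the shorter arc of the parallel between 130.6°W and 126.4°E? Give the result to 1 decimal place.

177.9°E

Signed shortest Δλ from -130.6° to +126.4° is -103.0°.
Midpoint longitude = -130.6° + (-103.0°)/2 = -130.6° − 51.5° = -182.1°.
Normalise into (−180°, 180°]: +177.9°.
(The naïve average (-130.6 + +126.4)/2 = -2.1° is on the wrong side of the globe.)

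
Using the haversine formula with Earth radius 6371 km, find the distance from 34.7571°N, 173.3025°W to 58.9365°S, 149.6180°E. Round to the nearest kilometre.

10968 km

Δλ = 149.6180 − -173.3025 = 322.9205°; wrapped into (−180°, 180°]: -37.0795°.
Δφ = -58.9365 − 34.7571 = -93.6936°.
a = sin²(Δφ/2) + cos φ₁ · cos φ₂ · sin²(Δλ/2) = 0.575069.
c = 2·atan2(√a, √(1−a)) = 1.72150 rad → d = 6371·c ≈ 10967.70 km.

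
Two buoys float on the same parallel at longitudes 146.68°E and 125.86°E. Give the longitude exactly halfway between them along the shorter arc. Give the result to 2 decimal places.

Signed shortest Δλ from +146.68° to +125.86° is -20.82°.
Midpoint longitude = +146.68° + (-20.82°)/2 = +146.68° − 10.41° = +136.27°.

136.27°E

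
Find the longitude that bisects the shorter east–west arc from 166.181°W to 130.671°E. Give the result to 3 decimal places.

Signed shortest Δλ from -166.181° to +130.671° is -63.148°.
Midpoint longitude = -166.181° + (-63.148°)/2 = -166.181° − 31.574° = -197.755°.
Normalise into (−180°, 180°]: +162.245°.
(The naïve average (-166.181 + +130.671)/2 = -17.755° is on the wrong side of the globe.)

162.245°E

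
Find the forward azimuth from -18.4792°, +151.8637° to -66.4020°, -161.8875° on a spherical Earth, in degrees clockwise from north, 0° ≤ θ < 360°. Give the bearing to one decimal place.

159.7°

Δλ = -161.8875 − 151.8637 = -313.7512°; wrapped into (−180°, 180°]: 46.2488°.
θ = atan2( sin Δλ · cos φ₂ , cos φ₁ · sin φ₂ − sin φ₁ · cos φ₂ · cos Δλ )
  = atan2(0.28917, -0.78138) = 159.692° → normalised to [0°, 360°): 159.692°.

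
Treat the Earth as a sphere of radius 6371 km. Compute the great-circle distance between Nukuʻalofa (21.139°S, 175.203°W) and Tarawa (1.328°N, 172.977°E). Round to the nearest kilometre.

2810 km

Δλ = 172.977 − -175.203 = 348.180°; wrapped into (−180°, 180°]: -11.820°.
Δφ = 1.328 − -21.139 = 22.467°.
a = sin²(Δφ/2) + cos φ₁ · cos φ₂ · sin²(Δλ/2) = 0.047836.
c = 2·atan2(√a, √(1−a)) = 0.44099 rad → d = 6371·c ≈ 2809.57 km.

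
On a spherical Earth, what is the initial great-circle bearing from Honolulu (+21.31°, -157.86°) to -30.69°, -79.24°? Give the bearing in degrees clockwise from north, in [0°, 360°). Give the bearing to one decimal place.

122.5°

Δλ = -79.24 − -157.86 = 78.62°.
θ = atan2( sin Δλ · cos φ₂ , cos φ₁ · sin φ₂ − sin φ₁ · cos φ₂ · cos Δλ )
  = atan2(0.84304, -0.53716) = 122.504° → normalised to [0°, 360°): 122.504°.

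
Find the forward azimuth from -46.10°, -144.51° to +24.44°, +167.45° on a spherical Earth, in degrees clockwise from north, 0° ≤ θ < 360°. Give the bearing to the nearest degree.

317°

Δλ = 167.45 − -144.51 = 311.96°; wrapped into (−180°, 180°]: -48.04°.
θ = atan2( sin Δλ · cos φ₂ , cos φ₁ · sin φ₂ − sin φ₁ · cos φ₂ · cos Δλ )
  = atan2(-0.67698, 0.72549) = -43.019° → normalised to [0°, 360°): 316.981°.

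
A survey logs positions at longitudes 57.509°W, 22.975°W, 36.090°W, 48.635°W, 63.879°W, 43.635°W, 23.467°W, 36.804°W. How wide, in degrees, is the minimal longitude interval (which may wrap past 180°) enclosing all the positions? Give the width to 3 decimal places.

40.904°

Sort the longitudes: -63.879°, -57.509°, -48.635°, -43.635°, -36.804°, -36.090°, -23.467°, -22.975°.
Eastward gaps between consecutive values (wrapping around): 6.370°, 8.874°, 5.000°, 6.831°, 0.714°, 12.623°, 0.492°, 319.096°.
Largest gap = 319.096° ⇒ minimal covering band is its complement: 360° − 319.096° = 40.904°.
Band runs from -63.879° eastward to -22.975°.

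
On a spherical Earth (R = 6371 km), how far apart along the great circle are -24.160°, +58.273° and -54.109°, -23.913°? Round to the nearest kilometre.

7356 km

Δλ = -23.913 − 58.273 = -82.186°.
Δφ = -54.109 − -24.160 = -29.949°.
a = sin²(Δφ/2) + cos φ₁ · cos φ₂ · sin²(Δλ/2) = 0.297850.
c = 2·atan2(√a, √(1−a)) = 1.15458 rad → d = 6371·c ≈ 7355.85 km.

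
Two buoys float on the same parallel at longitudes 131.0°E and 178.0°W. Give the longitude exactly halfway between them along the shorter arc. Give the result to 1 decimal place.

Signed shortest Δλ from +131.0° to -178.0° is +51.0°.
Midpoint longitude = +131.0° + (+51.0°)/2 = +131.0° + 25.5° = +156.5°.
(The naïve average (+131.0 + -178.0)/2 = -23.5° is on the wrong side of the globe.)

156.5°E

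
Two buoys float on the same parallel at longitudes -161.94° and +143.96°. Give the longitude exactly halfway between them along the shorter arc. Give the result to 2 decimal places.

+171.01°

Signed shortest Δλ from -161.94° to +143.96° is -54.10°.
Midpoint longitude = -161.94° + (-54.10°)/2 = -161.94° − 27.05° = -188.99°.
Normalise into (−180°, 180°]: +171.01°.
(The naïve average (-161.94 + +143.96)/2 = -8.99° is on the wrong side of the globe.)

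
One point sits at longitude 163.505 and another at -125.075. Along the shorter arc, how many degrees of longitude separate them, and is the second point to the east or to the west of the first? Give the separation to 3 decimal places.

71.420° east

Raw difference: -125.075 − 163.505 = -288.58°.
Normalise into (−180°, 180°]: -288.58° + 360° = 71.42°.
Positive ⇒ the second point lies to the east; separation 71.420°.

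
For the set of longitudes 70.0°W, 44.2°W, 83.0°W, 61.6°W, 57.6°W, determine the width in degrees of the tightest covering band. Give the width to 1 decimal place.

38.8°

Sort the longitudes: -83.0°, -70.0°, -61.6°, -57.6°, -44.2°.
Eastward gaps between consecutive values (wrapping around): 13.0°, 8.4°, 4.0°, 13.4°, 321.2°.
Largest gap = 321.2° ⇒ minimal covering band is its complement: 360° − 321.2° = 38.8°.
Band runs from -83.0° eastward to -44.2°.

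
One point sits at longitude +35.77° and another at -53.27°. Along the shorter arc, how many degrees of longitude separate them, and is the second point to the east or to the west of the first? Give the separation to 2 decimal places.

Raw difference: -53.27 − 35.77 = -89.04°.
Normalise into (−180°, 180°]: -89.04° stays -89.04°.
Negative ⇒ the second point lies to the west; separation 89.04°.

89.04° west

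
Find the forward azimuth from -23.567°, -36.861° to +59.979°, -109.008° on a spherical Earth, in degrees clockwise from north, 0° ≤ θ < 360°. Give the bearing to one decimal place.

Δλ = -109.008 − -36.861 = -72.147°.
θ = atan2( sin Δλ · cos φ₂ , cos φ₁ · sin φ₂ − sin φ₁ · cos φ₂ · cos Δλ )
  = atan2(-0.47623, 0.85495) = -29.119° → normalised to [0°, 360°): 330.881°.

330.9°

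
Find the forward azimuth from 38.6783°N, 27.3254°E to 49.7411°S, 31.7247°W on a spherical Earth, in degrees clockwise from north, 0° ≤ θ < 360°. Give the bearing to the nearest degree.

Δλ = -31.7247 − 27.3254 = -59.0501°.
θ = atan2( sin Δλ · cos φ₂ , cos φ₁ · sin φ₂ − sin φ₁ · cos φ₂ · cos Δλ )
  = atan2(-0.55423, -0.80346) = -145.402° → normalised to [0°, 360°): 214.598°.

215°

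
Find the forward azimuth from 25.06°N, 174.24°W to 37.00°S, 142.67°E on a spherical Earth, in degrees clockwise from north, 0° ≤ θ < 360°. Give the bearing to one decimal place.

214.6°

Δλ = 142.67 − -174.24 = 316.91°; wrapped into (−180°, 180°]: -43.09°.
θ = atan2( sin Δλ · cos φ₂ , cos φ₁ · sin φ₂ − sin φ₁ · cos φ₂ · cos Δλ )
  = atan2(-0.54558, -0.79220) = -145.445° → normalised to [0°, 360°): 214.555°.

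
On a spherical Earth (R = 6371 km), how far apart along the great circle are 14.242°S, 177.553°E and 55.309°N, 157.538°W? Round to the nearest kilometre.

8079 km

Δλ = -157.538 − 177.553 = -335.091°; wrapped into (−180°, 180°]: 24.909°.
Δφ = 55.309 − -14.242 = 69.551°.
a = sin²(Δφ/2) + cos φ₁ · cos φ₂ · sin²(Δλ/2) = 0.350971.
c = 2·atan2(√a, √(1−a)) = 1.26814 rad → d = 6371·c ≈ 8079.32 km.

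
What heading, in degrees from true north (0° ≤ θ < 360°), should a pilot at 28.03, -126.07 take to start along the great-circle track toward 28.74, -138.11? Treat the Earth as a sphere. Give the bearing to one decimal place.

276.7°

Δλ = -138.11 − -126.07 = -12.04°.
θ = atan2( sin Δλ · cos φ₂ , cos φ₁ · sin φ₂ − sin φ₁ · cos φ₂ · cos Δλ )
  = atan2(-0.18290, 0.02146) = -83.309° → normalised to [0°, 360°): 276.691°.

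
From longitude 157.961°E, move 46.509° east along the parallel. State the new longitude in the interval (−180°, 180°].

155.530°W

Start at +157.961°; shift +46.509° → +204.470°.
+204.470° lies outside (−180°, 180°]; subtract 360° → -155.530°.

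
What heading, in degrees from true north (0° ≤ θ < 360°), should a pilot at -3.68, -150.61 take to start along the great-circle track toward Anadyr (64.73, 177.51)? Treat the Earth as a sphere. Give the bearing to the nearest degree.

346°

Δλ = 177.51 − -150.61 = 328.12°; wrapped into (−180°, 180°]: -31.88°.
θ = atan2( sin Δλ · cos φ₂ , cos φ₁ · sin φ₂ − sin φ₁ · cos φ₂ · cos Δλ )
  = atan2(-0.22546, 0.92571) = -13.688° → normalised to [0°, 360°): 346.312°.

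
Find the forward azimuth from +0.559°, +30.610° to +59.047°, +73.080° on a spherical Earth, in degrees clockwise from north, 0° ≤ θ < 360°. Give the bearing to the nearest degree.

Δλ = 73.080 − 30.610 = 42.470°.
θ = atan2( sin Δλ · cos φ₂ , cos φ₁ · sin φ₂ − sin φ₁ · cos φ₂ · cos Δλ )
  = atan2(0.34728, 0.85385) = 22.133° → normalised to [0°, 360°): 22.133°.

22°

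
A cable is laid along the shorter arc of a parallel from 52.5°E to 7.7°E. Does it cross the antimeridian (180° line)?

Signed shortest Δλ = ((7.7 − 52.5 + 180) mod 360) − 180 = -44.8°.
Going west by 44.8° from +52.5° reaches +7.7° without touching 180°.

No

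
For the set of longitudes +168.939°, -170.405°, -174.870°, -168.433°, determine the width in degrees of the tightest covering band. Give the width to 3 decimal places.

Sort the longitudes: -174.870°, -170.405°, -168.433°, +168.939°.
Eastward gaps between consecutive values (wrapping around): 4.465°, 1.972°, 337.372°, 16.191°.
Largest gap = 337.372° ⇒ minimal covering band is its complement: 360° − 337.372° = 22.628°.
Band runs from +168.939° eastward to -168.433°, crossing the antimeridian.

22.628°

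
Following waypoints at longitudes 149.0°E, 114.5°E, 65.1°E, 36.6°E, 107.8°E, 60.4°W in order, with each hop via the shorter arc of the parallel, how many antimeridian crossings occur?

0

Leg 1: +149.0° → +114.5°, shortest Δλ = -34.5° (west) — does not cross 180°.
Leg 2: +114.5° → +65.1°, shortest Δλ = -49.4° (west) — does not cross 180°.
Leg 3: +65.1° → +36.6°, shortest Δλ = -28.5° (west) — does not cross 180°.
Leg 4: +36.6° → +107.8°, shortest Δλ = 71.2° (east) — does not cross 180°.
Leg 5: +107.8° → -60.4°, shortest Δλ = -168.2° (west) — does not cross 180°.
Total crossings: 0.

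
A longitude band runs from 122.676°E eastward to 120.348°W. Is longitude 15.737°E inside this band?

No

Band width going east from +122.676° to -120.348°: ((-120.348 − 122.676) mod 360) = 116.976°.
Offset of +15.737° east of the west edge: ((15.737 − 122.676) mod 360) = 253.061°.
253.061° > 116.976° ⇒ outside.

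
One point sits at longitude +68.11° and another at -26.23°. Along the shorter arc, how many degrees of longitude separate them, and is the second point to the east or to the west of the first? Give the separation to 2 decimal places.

Raw difference: -26.23 − 68.11 = -94.34°.
Normalise into (−180°, 180°]: -94.34° stays -94.34°.
Negative ⇒ the second point lies to the west; separation 94.34°.

94.34° west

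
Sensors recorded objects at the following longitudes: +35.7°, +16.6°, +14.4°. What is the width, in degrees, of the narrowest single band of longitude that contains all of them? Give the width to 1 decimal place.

Sort the longitudes: +14.4°, +16.6°, +35.7°.
Eastward gaps between consecutive values (wrapping around): 2.2°, 19.1°, 338.7°.
Largest gap = 338.7° ⇒ minimal covering band is its complement: 360° − 338.7° = 21.3°.
Band runs from +14.4° eastward to +35.7°.

21.3°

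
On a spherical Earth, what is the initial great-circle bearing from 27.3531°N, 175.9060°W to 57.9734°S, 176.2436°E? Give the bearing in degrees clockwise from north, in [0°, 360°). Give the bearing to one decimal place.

Δλ = 176.2436 − -175.9060 = 352.1496°; wrapped into (−180°, 180°]: -7.8504°.
θ = atan2( sin Δλ · cos φ₂ , cos φ₁ · sin φ₂ − sin φ₁ · cos φ₂ · cos Δλ )
  = atan2(-0.07243, -0.99439) = -175.834° → normalised to [0°, 360°): 184.166°.

184.2°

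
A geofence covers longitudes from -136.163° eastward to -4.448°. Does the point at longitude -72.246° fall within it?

Yes

Band width going east from -136.163° to -4.448°: ((-4.448 − -136.163) mod 360) = 131.715°.
Offset of -72.246° east of the west edge: ((-72.246 − -136.163) mod 360) = 63.917°.
63.917° ≤ 131.715° ⇒ inside.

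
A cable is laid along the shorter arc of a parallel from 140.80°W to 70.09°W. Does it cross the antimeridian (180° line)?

No

Signed shortest Δλ = ((-70.09 − -140.80 + 180) mod 360) − 180 = 70.71°.
Going east by 70.71° from -140.80° reaches -70.09° without touching 180°.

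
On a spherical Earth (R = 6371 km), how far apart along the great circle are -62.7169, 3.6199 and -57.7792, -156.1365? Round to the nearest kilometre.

6504 km

Δλ = -156.1365 − 3.6199 = -159.7564°.
Δφ = -57.7792 − -62.7169 = 4.9377°.
a = sin²(Δφ/2) + cos φ₁ · cos φ₂ · sin²(Δλ/2) = 0.238712.
c = 2·atan2(√a, √(1−a)) = 1.02093 rad → d = 6371·c ≈ 6504.32 km.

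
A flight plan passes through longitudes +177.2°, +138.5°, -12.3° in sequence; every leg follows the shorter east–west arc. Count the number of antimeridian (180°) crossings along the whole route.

0

Leg 1: +177.2° → +138.5°, shortest Δλ = -38.7° (west) — does not cross 180°.
Leg 2: +138.5° → -12.3°, shortest Δλ = -150.8° (west) — does not cross 180°.
Total crossings: 0.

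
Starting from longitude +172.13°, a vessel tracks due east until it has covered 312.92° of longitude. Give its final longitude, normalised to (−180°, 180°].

Start at +172.13°; shift +312.92° → +485.05°.
+485.05° lies outside (−180°, 180°]; subtract 360° → +125.05°.

+125.05°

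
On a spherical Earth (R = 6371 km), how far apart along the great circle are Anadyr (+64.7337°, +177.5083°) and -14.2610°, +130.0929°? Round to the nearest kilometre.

Δλ = 130.0929 − 177.5083 = -47.4154°.
Δφ = -14.2610 − 64.7337 = -78.9947°.
a = sin²(Δφ/2) + cos φ₁ · cos φ₂ · sin²(Δλ/2) = 0.471425.
c = 2·atan2(√a, √(1−a)) = 1.51361 rad → d = 6371·c ≈ 9643.24 km.

9643 km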